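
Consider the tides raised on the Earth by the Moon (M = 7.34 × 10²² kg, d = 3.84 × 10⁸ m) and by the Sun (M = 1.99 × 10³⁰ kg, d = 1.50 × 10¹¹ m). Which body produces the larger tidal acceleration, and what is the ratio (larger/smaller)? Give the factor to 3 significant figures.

Tidal stretch scales as M/d³; compute that for each body.
The Moon: (7.34 × 10²²) / (3.84 × 10⁸)³ = 1.296 × 10⁻³
The Sun: (1.99 × 10³⁰) / (1.50 × 10¹¹)³ = 5.896 × 10⁻⁴
Ratio (larger/smaller) = 2.20

The Moon, by a factor of ≈ 2.20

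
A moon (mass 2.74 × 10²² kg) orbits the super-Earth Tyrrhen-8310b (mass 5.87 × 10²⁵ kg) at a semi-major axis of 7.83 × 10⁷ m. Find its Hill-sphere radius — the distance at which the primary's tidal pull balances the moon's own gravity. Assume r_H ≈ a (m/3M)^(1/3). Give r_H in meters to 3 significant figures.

4.21 × 10⁶ m

r_H ≈ a (m/3M)^(1/3)
    = (7.83 × 10⁷) × (2.74 × 10²² / (3 × 5.87 × 10²⁵))^(1/3)
    = 4.21 × 10⁶ m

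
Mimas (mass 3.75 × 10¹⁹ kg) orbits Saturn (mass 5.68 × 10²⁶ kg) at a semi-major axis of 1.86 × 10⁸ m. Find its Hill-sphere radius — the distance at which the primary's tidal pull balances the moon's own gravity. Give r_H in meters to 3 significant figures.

5.21 × 10⁵ m

r_H ≈ a (m/3M)^(1/3)
    = (1.86 × 10⁸) × (3.75 × 10¹⁹ / (3 × 5.68 × 10²⁶))^(1/3)
    = 5.21 × 10⁵ m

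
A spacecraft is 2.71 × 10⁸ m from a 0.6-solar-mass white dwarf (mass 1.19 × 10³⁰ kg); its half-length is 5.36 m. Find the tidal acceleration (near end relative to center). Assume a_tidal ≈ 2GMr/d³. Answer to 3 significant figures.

4.28 × 10⁻⁵ m/s²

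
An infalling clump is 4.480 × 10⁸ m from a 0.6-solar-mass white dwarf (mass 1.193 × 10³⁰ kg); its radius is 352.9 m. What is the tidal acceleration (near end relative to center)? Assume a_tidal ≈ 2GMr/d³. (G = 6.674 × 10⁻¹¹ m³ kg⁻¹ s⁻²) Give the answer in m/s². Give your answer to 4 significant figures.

a_tidal = 2GMr/d³
        = 2 × (6.674 × 10⁻¹¹) × (1.193 × 10³⁰) × (352.9) / (4.480 × 10⁸)³
        = 6.250 × 10⁻⁴ m/s²

6.250 × 10⁻⁴ m/s²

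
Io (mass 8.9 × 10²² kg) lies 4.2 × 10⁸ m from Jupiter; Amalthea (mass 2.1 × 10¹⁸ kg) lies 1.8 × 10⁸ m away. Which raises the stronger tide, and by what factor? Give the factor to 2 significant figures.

Tidal acceleration ∝ M/d³, so compare M/d³ for each.
Io: (8.9 × 10²²) / (4.2 × 10⁸)³ = 1.201 × 10⁻³
Amalthea: (2.1 × 10¹⁸) / (1.8 × 10⁸)³ = 3.601 × 10⁻⁷
Ratio (larger/smaller) = 3300

Io, by a factor of ≈ 3300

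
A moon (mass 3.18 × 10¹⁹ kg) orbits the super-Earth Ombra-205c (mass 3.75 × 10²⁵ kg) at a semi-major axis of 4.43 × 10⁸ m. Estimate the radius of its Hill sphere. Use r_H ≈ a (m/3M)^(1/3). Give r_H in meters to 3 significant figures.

2.91 × 10⁶ m

r_H ≈ a (m/3M)^(1/3)
    = (4.43 × 10⁸) × (3.18 × 10¹⁹ / (3 × 3.75 × 10²⁵))^(1/3)
    = 2.91 × 10⁶ m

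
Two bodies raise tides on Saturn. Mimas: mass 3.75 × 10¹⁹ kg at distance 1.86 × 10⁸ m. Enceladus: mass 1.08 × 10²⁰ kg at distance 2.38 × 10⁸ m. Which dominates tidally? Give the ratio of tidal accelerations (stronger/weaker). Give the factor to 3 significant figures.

Enceladus, by a factor of ≈ 1.37

The tide-raising term goes as M/d³ (the gradient of a 1/d² field).
Mimas: (3.75 × 10¹⁹) / (1.86 × 10⁸)³ = 5.828 × 10⁻⁶
Enceladus: (1.08 × 10²⁰) / (2.38 × 10⁸)³ = 8.011 × 10⁻⁶
Ratio (larger/smaller) = 1.37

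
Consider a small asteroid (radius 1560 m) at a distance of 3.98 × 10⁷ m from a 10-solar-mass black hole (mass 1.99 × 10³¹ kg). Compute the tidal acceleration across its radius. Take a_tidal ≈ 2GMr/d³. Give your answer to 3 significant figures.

Δa = 2GMr/d³
   = 2 × (6.674 × 10⁻¹¹) × (1.99 × 10³¹) × (1560) / (3.98 × 10⁷)³
   = 6.57 × 10¹ m/s²

6.57 × 10¹ m/s²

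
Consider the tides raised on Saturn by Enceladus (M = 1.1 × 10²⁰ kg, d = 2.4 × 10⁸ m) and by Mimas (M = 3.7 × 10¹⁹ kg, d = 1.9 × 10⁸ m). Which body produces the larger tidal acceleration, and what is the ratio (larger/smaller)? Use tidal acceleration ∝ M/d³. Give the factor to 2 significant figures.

Tidal stretch scales as M/d³; compute that for each body.
Enceladus: (1.1 × 10²⁰) / (2.4 × 10⁸)³ = 7.957 × 10⁻⁶
Mimas: (3.7 × 10¹⁹) / (1.9 × 10⁸)³ = 5.394 × 10⁻⁶
Ratio (larger/smaller) = 1.5

Enceladus, by a factor of ≈ 1.5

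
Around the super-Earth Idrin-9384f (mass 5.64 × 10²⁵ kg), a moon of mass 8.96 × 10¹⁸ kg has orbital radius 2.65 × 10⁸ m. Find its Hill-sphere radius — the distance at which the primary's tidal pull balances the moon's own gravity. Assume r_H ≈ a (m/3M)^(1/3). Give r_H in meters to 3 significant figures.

r_H ≈ a (m/3M)^(1/3)
    = (2.65 × 10⁸) × (8.96 × 10¹⁸ / (3 × 5.64 × 10²⁵))^(1/3)
    = 9.95 × 10⁵ m

9.95 × 10⁵ m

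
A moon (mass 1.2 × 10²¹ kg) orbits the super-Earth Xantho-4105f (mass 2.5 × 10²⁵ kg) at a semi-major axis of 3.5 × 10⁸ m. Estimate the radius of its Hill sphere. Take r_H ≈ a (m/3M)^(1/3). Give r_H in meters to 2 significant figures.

8.8 × 10⁶ m

r_H ≈ a (m/3M)^(1/3)
    = (3.5 × 10⁸) × (1.2 × 10²¹ / (3 × 2.5 × 10²⁵))^(1/3)
    = 8.8 × 10⁶ m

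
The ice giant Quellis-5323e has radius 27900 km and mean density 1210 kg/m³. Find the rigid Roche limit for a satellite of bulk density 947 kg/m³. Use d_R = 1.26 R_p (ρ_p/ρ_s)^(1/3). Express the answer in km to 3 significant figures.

d_R = 1.26 × 27900 km × (1210/947)^(1/3)
    = 38100 km

38100 km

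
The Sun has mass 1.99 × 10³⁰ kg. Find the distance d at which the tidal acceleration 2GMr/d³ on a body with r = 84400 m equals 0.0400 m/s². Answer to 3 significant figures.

2GMr/d³ = a_tidal  ⇒  d = (2GMr / a_tidal)^(1/3)
d = (2 × 6.674×10⁻¹¹ × (1.99 × 10³⁰) × (84400) / (0.0400))^(1/3)
  = 8.24 × 10⁸ m

8.24 × 10⁸ m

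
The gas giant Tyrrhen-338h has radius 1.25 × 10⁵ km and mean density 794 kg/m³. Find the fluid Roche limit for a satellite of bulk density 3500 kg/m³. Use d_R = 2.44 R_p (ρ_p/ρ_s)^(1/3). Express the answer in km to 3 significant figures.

1.86 × 10⁵ km

d_R = 2.44 × 1.25 × 10⁵ km × (794/3500)^(1/3)
    = 1.86 × 10⁵ km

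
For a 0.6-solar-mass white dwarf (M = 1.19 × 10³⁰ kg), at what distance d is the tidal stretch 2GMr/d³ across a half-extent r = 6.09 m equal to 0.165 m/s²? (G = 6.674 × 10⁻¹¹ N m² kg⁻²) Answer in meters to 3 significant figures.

2GMr/d³ = a_tidal  ⇒  d = (2GMr / a_tidal)^(1/3)
d = (2 × 6.674×10⁻¹¹ × (1.19 × 10³⁰) × (6.09) / (0.165))^(1/3)
  = 1.80 × 10⁷ m

1.80 × 10⁷ m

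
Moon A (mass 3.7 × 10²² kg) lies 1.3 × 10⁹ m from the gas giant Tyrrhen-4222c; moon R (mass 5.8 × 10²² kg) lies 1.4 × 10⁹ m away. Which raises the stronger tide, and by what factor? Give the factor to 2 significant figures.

Moon R, by a factor of ≈ 1.3

Tidal stretch scales as M/d³; compute that for each body.
Moon A: (3.7 × 10²²) / (1.3 × 10⁹)³ = 1.684 × 10⁻⁵
Moon R: (5.8 × 10²²) / (1.4 × 10⁹)³ = 2.114 × 10⁻⁵
Ratio (larger/smaller) = 1.3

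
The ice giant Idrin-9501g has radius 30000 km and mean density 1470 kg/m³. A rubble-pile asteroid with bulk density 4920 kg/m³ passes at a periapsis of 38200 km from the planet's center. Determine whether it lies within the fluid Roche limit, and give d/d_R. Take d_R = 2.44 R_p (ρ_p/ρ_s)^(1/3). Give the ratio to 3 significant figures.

d_R = 2.44 × (30000 km) × (1470/4920)^(1/3) = 48940 km
d/d_R = (38200) / (48940) = 0.781
Since d/d_R < 1, the body is inside the Roche limit.

inside; d/d_R ≈ 0.781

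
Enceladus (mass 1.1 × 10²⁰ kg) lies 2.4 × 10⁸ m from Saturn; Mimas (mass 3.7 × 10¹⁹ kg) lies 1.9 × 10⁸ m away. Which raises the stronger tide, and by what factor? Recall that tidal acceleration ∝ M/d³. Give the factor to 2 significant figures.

Enceladus, by a factor of ≈ 1.5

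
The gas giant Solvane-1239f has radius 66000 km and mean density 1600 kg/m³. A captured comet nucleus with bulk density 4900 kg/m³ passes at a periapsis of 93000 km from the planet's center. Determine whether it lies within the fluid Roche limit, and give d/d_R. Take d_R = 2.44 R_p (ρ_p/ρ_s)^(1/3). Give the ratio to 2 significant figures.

d_R = 2.44 × (66000 km) × (1600/4900)^(1/3) = 1.109 × 10⁵ km
d/d_R = (93000) / (1.109 × 10⁵) = 0.84
Since d/d_R < 1, the body is inside the Roche limit.

inside; d/d_R ≈ 0.84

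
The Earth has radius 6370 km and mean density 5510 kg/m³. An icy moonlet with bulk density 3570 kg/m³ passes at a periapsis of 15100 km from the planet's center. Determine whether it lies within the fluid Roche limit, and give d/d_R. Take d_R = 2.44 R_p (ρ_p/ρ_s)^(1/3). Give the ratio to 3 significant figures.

d_R = 2.44 × (6370 km) × (5510/3570)^(1/3) = 17960 km
d/d_R = (15100) / (17960) = 0.841
Since d/d_R < 1, the body is inside the Roche limit.

inside; d/d_R ≈ 0.841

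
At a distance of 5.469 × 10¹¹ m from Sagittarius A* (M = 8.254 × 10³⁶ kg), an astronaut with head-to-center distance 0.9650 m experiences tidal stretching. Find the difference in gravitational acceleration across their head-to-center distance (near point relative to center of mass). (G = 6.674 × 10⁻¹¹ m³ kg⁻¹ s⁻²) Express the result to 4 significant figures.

6.500 × 10⁻⁹ m/s²

a_tidal = 2GMr/d³
        = 2 × (6.674 × 10⁻¹¹) × (8.254 × 10³⁶) × (0.9650) / (5.469 × 10¹¹)³
        = 6.500 × 10⁻⁹ m/s²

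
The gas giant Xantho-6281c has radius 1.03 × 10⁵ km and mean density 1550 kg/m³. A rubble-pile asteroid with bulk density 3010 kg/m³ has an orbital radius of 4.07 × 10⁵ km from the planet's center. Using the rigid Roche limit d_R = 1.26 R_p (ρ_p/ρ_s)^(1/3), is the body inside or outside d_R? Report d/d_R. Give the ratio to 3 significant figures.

d_R = 1.26 × (1.03 × 10⁵ km) × (1550/3010)^(1/3) = 1.040 × 10⁵ km
d/d_R = (4.07 × 10⁵) / (1.040 × 10⁵) = 3.91
Since d/d_R > 1, the body is outside the Roche limit.

outside; d/d_R ≈ 3.91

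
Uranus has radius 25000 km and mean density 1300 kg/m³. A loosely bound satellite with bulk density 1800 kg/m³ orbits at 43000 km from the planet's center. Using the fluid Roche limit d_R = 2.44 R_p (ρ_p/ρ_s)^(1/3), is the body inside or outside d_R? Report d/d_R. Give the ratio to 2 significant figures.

inside; d/d_R ≈ 0.79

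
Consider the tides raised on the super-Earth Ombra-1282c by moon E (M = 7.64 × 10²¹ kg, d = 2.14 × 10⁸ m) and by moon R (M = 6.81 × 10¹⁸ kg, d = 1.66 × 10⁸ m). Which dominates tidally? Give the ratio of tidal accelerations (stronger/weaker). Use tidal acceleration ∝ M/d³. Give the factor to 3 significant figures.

Moon E, by a factor of ≈ 524

Tidal stretch scales as M/d³; compute that for each body.
Moon E: (7.64 × 10²¹) / (2.14 × 10⁸)³ = 7.796 × 10⁻⁴
Moon R: (6.81 × 10¹⁸) / (1.66 × 10⁸)³ = 1.489 × 10⁻⁶
Ratio (larger/smaller) = 524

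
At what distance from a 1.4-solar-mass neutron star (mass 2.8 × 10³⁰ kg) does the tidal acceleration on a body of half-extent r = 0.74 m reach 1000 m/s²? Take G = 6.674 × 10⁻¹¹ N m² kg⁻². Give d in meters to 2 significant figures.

6.5 × 10⁵ m

2GMr/d³ = a_tidal  ⇒  d = (2GMr / a_tidal)^(1/3)
d = (2 × 6.674×10⁻¹¹ × (2.8 × 10³⁰) × (0.74) / (1000))^(1/3)
  = 6.5 × 10⁵ m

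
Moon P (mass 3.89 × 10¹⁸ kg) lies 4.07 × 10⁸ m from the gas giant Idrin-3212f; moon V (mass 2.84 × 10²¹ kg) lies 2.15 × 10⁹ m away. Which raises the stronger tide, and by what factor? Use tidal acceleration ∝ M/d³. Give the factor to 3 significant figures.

Tidal stretch scales as M/d³; compute that for each body.
Moon P: (3.89 × 10¹⁸) / (4.07 × 10⁸)³ = 5.770 × 10⁻⁸
Moon V: (2.84 × 10²¹) / (2.15 × 10⁹)³ = 2.858 × 10⁻⁷
Ratio (larger/smaller) = 4.95

Moon V, by a factor of ≈ 4.95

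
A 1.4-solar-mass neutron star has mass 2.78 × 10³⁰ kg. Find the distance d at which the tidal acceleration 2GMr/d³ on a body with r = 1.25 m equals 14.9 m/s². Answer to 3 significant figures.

2GMr/d³ = a_tidal  ⇒  d = (2GMr / a_tidal)^(1/3)
d = (2 × 6.674×10⁻¹¹ × (2.78 × 10³⁰) × (1.25) / (14.9))^(1/3)
  = 3.15 × 10⁶ m

3.15 × 10⁶ m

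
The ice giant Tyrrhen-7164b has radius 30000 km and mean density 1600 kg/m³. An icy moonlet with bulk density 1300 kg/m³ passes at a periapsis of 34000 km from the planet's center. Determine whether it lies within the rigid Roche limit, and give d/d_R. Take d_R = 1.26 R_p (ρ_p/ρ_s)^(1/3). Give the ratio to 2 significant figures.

d_R = 1.26 × (30000 km) × (1600/1300)^(1/3) = 40510 km
d/d_R = (34000) / (40510) = 0.84
Since d/d_R < 1, the body is inside the Roche limit.

inside; d/d_R ≈ 0.84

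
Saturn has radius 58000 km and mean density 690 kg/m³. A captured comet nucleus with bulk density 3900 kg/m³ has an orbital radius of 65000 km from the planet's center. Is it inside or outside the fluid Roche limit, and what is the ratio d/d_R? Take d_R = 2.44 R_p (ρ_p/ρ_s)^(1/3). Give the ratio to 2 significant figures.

inside; d/d_R ≈ 0.82

d_R = 2.44 × (58000 km) × (690/3900)^(1/3) = 79450 km
d/d_R = (65000) / (79450) = 0.82
Since d/d_R < 1, the body is inside the Roche limit.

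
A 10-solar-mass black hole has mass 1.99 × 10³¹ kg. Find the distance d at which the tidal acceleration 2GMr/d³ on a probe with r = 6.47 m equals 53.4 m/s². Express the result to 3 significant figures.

6.85 × 10⁶ m

2GMr/d³ = a_tidal  ⇒  d = (2GMr / a_tidal)^(1/3)
d = (2 × 6.674×10⁻¹¹ × (1.99 × 10³¹) × (6.47) / (53.4))^(1/3)
  = 6.85 × 10⁶ m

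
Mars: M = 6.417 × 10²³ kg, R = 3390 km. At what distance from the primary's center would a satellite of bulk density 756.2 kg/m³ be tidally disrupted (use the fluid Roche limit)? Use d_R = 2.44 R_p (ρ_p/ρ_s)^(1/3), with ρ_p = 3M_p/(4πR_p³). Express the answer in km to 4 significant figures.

ρ_p = 3M_p/(4πR_p³) = 3 × (6.417 × 10²³) / (4π × (3.390 × 10⁶ m)³) = 3932 kg/m³
d_R = 2.44 × 3390 km × (3932/756.2)^(1/3)
    = 14330 km

14330 km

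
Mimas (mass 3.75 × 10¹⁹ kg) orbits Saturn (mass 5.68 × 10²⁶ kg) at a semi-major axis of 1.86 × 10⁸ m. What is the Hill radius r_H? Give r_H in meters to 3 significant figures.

r_H ≈ a (m/3M)^(1/3)
    = (1.86 × 10⁸) × (3.75 × 10¹⁹ / (3 × 5.68 × 10²⁶))^(1/3)
    = 5.21 × 10⁵ m

5.21 × 10⁵ m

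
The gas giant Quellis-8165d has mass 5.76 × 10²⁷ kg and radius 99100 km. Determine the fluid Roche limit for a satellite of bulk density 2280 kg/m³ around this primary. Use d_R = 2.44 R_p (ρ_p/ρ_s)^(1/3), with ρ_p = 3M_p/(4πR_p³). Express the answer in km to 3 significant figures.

ρ_p = 3M_p/(4πR_p³) = 3 × (5.76 × 10²⁷) / (4π × (9.91 × 10⁷ m)³) = 1410 kg/m³
d_R = 2.44 × 99100 km × (1410/2280)^(1/3)
    = 2.06 × 10⁵ km

2.06 × 10⁵ km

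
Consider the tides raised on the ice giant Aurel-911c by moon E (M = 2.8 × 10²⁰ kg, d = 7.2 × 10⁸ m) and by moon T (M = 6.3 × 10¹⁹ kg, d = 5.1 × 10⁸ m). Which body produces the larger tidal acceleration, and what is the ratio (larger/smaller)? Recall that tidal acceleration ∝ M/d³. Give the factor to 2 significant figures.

Moon E, by a factor of ≈ 1.6

Tidal stretch scales as M/d³; compute that for each body.
Moon E: (2.8 × 10²⁰) / (7.2 × 10⁸)³ = 7.502 × 10⁻⁷
Moon T: (6.3 × 10¹⁹) / (5.1 × 10⁸)³ = 4.749 × 10⁻⁷
Ratio (larger/smaller) = 1.6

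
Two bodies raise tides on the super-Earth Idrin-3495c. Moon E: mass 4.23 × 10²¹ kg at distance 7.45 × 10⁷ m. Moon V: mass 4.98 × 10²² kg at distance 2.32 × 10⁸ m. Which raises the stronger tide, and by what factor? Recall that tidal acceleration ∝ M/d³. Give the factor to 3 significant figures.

Moon E, by a factor of ≈ 2.57

Tidal acceleration ∝ M/d³, so compare M/d³ for each.
Moon E: (4.23 × 10²¹) / (7.45 × 10⁷)³ = 1.023 × 10⁻²
Moon V: (4.98 × 10²²) / (2.32 × 10⁸)³ = 3.988 × 10⁻³
Ratio (larger/smaller) = 2.57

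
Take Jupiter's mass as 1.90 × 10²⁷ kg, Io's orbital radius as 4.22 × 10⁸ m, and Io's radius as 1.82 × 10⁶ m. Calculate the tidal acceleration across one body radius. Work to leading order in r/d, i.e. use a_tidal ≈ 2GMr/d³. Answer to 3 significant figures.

Δg = 2GMr/d³
   = 2 × (6.674 × 10⁻¹¹) × (1.90 × 10²⁷) × (1.82 × 10⁶) / (4.22 × 10⁸)³
   = 6.14 × 10⁻³ m/s²

6.14 × 10⁻³ m/s²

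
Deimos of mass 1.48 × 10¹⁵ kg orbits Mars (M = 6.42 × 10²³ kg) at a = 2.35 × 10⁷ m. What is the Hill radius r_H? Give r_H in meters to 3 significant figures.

r_H ≈ a (m/3M)^(1/3)
    = (2.35 × 10⁷) × (1.48 × 10¹⁵ / (3 × 6.42 × 10²³))^(1/3)
    = 2.15 × 10⁴ m

2.15 × 10⁴ m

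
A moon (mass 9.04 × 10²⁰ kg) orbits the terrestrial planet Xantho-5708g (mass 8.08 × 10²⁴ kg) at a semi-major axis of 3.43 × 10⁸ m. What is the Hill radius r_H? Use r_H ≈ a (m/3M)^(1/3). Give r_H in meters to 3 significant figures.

1.15 × 10⁷ m

r_H ≈ a (m/3M)^(1/3)
    = (3.43 × 10⁸) × (9.04 × 10²⁰ / (3 × 8.08 × 10²⁴))^(1/3)
    = 1.15 × 10⁷ m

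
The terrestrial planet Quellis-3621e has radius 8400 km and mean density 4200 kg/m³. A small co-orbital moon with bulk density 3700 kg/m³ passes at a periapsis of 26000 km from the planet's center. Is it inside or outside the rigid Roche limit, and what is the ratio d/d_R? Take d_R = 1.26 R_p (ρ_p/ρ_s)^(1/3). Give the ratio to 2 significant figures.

d_R = 1.26 × (8400 km) × (4200/3700)^(1/3) = 11040 km
d/d_R = (26000) / (11040) = 2.4
Since d/d_R > 1, the body is outside the Roche limit.

outside; d/d_R ≈ 2.4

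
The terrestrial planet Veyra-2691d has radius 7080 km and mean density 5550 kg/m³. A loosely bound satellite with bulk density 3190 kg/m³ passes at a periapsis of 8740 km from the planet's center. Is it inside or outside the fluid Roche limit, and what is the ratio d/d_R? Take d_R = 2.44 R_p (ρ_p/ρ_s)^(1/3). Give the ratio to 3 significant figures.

inside; d/d_R ≈ 0.421

d_R = 2.44 × (7080 km) × (5550/3190)^(1/3) = 20780 km
d/d_R = (8740) / (20780) = 0.421
Since d/d_R < 1, the body is inside the Roche limit.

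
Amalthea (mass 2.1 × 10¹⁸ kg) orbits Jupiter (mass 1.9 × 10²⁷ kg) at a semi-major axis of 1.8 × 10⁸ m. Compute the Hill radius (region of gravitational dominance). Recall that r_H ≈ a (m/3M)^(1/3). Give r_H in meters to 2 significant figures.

r_H ≈ a (m/3M)^(1/3)
    = (1.8 × 10⁸) × (2.1 × 10¹⁸ / (3 × 1.9 × 10²⁷))^(1/3)
    = 1.3 × 10⁵ m

1.3 × 10⁵ m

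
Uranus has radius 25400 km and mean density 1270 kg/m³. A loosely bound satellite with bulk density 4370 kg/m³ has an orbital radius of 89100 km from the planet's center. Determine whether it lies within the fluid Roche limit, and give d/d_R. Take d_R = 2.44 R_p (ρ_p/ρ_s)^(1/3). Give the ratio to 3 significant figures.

d_R = 2.44 × (25400 km) × (1270/4370)^(1/3) = 41050 km
d/d_R = (89100) / (41050) = 2.17
Since d/d_R > 1, the body is outside the Roche limit.

outside; d/d_R ≈ 2.17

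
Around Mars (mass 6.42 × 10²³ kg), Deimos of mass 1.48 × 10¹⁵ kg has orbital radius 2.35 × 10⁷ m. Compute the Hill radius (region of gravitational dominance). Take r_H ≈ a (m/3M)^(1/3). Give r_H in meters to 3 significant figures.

2.15 × 10⁴ m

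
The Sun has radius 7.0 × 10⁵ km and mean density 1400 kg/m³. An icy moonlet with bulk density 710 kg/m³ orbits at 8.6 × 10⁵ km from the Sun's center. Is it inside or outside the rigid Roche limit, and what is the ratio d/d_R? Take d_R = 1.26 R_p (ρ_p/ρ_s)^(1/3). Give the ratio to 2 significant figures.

inside; d/d_R ≈ 0.78

d_R = 1.26 × (7.0 × 10⁵ km) × (1400/710)^(1/3) = 1.106 × 10⁶ km
d/d_R = (8.6 × 10⁵) / (1.106 × 10⁶) = 0.78
Since d/d_R < 1, the body is inside the Roche limit.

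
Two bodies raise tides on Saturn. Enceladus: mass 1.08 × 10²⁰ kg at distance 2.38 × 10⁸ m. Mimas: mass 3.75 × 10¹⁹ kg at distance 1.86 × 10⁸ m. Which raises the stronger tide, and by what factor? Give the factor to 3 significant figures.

Tidal stretch scales as M/d³; compute that for each body.
Enceladus: (1.08 × 10²⁰) / (2.38 × 10⁸)³ = 8.011 × 10⁻⁶
Mimas: (3.75 × 10¹⁹) / (1.86 × 10⁸)³ = 5.828 × 10⁻⁶
Ratio (larger/smaller) = 1.37

Enceladus, by a factor of ≈ 1.37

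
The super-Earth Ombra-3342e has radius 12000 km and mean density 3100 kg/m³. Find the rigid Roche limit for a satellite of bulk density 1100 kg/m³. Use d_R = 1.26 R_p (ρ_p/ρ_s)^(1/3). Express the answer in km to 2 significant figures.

d_R = 1.26 × 12000 km × (3100/1100)^(1/3)
    = 21000 km

21000 km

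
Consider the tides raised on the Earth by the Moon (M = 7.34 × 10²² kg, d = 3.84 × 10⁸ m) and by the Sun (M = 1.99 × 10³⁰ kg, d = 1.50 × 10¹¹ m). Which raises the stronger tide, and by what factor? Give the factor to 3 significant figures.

Compare M/d³ for the two perturbers:
The Moon: (7.34 × 10²²) / (3.84 × 10⁸)³ = 1.296 × 10⁻³
The Sun: (1.99 × 10³⁰) / (1.50 × 10¹¹)³ = 5.896 × 10⁻⁴
Ratio (larger/smaller) = 2.20

The Moon, by a factor of ≈ 2.20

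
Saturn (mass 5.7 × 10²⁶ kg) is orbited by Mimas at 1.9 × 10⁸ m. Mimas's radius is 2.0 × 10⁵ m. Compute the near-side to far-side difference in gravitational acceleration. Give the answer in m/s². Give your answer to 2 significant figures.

4.4 × 10⁻³ m/s²

Δa = 4GMr/d³
   = 4 × (6.674 × 10⁻¹¹) × (5.7 × 10²⁶) × (2.0 × 10⁵) / (1.9 × 10⁸)³
   = 4.4 × 10⁻³ m/s²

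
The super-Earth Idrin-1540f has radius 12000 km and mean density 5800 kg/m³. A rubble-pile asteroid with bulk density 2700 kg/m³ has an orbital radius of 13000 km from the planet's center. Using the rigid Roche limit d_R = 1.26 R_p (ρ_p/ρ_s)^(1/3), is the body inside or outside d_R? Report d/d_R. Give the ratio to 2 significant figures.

inside; d/d_R ≈ 0.67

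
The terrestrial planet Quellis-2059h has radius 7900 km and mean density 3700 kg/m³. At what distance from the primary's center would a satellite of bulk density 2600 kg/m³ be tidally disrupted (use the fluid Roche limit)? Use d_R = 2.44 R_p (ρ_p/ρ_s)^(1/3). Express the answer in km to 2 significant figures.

d_R = 2.44 × 7900 km × (3700/2600)^(1/3)
    = 22000 km

22000 km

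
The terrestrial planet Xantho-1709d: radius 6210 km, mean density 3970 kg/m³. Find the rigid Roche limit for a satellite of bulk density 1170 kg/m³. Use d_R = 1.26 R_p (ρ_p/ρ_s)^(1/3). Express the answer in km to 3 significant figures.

d_R = 1.26 × 6210 km × (3970/1170)^(1/3)
    = 11800 km

11800 km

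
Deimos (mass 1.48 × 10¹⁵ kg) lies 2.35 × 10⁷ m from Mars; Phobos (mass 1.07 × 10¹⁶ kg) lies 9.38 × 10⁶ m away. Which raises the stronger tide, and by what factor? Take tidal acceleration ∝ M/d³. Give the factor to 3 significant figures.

Tidal stretch scales as M/d³; compute that for each body.
Deimos: (1.48 × 10¹⁵) / (2.35 × 10⁷)³ = 1.140 × 10⁻⁷
Phobos: (1.07 × 10¹⁶) / (9.38 × 10⁶)³ = 1.297 × 10⁻⁵
Ratio (larger/smaller) = 114

Phobos, by a factor of ≈ 114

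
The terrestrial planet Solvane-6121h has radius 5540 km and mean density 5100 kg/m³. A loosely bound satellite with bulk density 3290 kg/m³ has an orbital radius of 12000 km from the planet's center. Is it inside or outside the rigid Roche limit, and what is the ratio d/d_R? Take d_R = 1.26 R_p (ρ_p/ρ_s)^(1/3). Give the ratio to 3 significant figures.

outside; d/d_R ≈ 1.49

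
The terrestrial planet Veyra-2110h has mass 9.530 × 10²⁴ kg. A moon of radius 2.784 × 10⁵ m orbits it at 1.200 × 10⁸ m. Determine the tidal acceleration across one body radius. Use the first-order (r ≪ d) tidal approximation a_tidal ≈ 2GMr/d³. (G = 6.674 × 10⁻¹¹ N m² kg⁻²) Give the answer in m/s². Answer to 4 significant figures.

Differencing GM/(d−r)² and GM/d² to first order in r/d gives 2GMr/d³.
a_tidal = 2GMr/d³
        = 2 × (6.674 × 10⁻¹¹) × (9.530 × 10²⁴) × (2.784 × 10⁵) / (1.200 × 10⁸)³
        = 2.049 × 10⁻⁴ m/s²

2.049 × 10⁻⁴ m/s²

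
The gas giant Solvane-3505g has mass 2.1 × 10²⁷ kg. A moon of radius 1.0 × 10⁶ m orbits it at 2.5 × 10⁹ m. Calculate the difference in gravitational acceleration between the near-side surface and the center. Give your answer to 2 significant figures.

1.8 × 10⁻⁵ m/s²

a_tidal = 2GMr/d³
        = 2 × (6.674 × 10⁻¹¹) × (2.1 × 10²⁷) × (1.0 × 10⁶) / (2.5 × 10⁹)³
        = 1.8 × 10⁻⁵ m/s²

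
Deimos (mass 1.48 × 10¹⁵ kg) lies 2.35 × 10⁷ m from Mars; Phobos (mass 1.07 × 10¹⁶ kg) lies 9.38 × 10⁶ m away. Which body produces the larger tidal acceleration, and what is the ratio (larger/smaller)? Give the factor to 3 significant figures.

Phobos, by a factor of ≈ 114

Tidal stretch scales as M/d³; compute that for each body.
Deimos: (1.48 × 10¹⁵) / (2.35 × 10⁷)³ = 1.140 × 10⁻⁷
Phobos: (1.07 × 10¹⁶) / (9.38 × 10⁶)³ = 1.297 × 10⁻⁵
Ratio (larger/smaller) = 114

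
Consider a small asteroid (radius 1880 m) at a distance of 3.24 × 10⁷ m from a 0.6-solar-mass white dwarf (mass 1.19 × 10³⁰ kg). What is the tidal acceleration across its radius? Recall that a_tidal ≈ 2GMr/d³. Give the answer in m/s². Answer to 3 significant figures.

Differencing GM/(d−r)² and GM/d² to first order in r/d gives 2GMr/d³.
a_tidal = 2GMr/d³
        = 2 × (6.674 × 10⁻¹¹) × (1.19 × 10³⁰) × (1880) / (3.24 × 10⁷)³
        = 8.78 m/s²

8.78 m/s²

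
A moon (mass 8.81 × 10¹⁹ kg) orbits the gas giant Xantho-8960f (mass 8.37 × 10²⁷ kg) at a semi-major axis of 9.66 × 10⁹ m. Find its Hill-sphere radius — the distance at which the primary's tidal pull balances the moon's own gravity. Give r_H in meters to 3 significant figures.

r_H ≈ a (m/3M)^(1/3)
    = (9.66 × 10⁹) × (8.81 × 10¹⁹ / (3 × 8.37 × 10²⁷))^(1/3)
    = 1.47 × 10⁷ m

1.47 × 10⁷ m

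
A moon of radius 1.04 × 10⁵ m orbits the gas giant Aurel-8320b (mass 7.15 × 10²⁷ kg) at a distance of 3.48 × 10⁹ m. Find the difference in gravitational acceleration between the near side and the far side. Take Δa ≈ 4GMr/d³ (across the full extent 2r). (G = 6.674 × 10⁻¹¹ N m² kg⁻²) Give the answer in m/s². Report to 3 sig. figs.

Δa = 4GMr/d³
   = 4 × (6.674 × 10⁻¹¹) × (7.15 × 10²⁷) × (1.04 × 10⁵) / (3.48 × 10⁹)³
   = 4.71 × 10⁻⁶ m/s²

4.71 × 10⁻⁶ m/s²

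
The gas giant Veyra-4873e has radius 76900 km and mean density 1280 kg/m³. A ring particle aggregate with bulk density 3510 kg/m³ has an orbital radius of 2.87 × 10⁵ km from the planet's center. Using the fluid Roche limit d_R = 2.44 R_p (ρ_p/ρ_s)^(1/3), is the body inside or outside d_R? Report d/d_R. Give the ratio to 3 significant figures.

outside; d/d_R ≈ 2.14

d_R = 2.44 × (76900 km) × (1280/3510)^(1/3) = 1.341 × 10⁵ km
d/d_R = (2.87 × 10⁵) / (1.341 × 10⁵) = 2.14
Since d/d_R > 1, the body is outside the Roche limit.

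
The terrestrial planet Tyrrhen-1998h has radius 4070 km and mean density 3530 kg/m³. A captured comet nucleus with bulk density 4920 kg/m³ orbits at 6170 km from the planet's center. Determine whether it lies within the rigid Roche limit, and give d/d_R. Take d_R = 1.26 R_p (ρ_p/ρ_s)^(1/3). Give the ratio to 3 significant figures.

d_R = 1.26 × (4070 km) × (3530/4920)^(1/3) = 4591 km
d/d_R = (6170) / (4591) = 1.34
Since d/d_R > 1, the body is outside the Roche limit.

outside; d/d_R ≈ 1.34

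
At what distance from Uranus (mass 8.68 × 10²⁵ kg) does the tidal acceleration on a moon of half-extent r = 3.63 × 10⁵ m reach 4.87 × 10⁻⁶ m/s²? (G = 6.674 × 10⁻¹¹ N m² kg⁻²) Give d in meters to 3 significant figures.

9.52 × 10⁸ m

2GMr/d³ = a_tidal  ⇒  d = (2GMr / a_tidal)^(1/3)
d = (2 × 6.674×10⁻¹¹ × (8.68 × 10²⁵) × (3.63 × 10⁵) / (4.87 × 10⁻⁶))^(1/3)
  = 9.52 × 10⁸ m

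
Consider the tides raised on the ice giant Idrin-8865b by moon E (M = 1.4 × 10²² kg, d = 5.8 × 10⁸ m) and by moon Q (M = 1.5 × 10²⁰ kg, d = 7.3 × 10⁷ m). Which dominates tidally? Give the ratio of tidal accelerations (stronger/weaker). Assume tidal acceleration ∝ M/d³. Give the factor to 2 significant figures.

Tidal stretch scales as M/d³; compute that for each body.
Moon E: (1.4 × 10²²) / (5.8 × 10⁸)³ = 7.175 × 10⁻⁵
Moon Q: (1.5 × 10²⁰) / (7.3 × 10⁷)³ = 3.856 × 10⁻⁴
Ratio (larger/smaller) = 5.4

Moon Q, by a factor of ≈ 5.4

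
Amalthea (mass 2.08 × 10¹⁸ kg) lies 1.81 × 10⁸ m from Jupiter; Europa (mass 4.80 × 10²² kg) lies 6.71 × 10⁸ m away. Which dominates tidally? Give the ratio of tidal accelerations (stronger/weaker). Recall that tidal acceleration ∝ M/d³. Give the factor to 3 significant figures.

Europa, by a factor of ≈ 453

The tide-raising term goes as M/d³ (the gradient of a 1/d² field).
Amalthea: (2.08 × 10¹⁸) / (1.81 × 10⁸)³ = 3.508 × 10⁻⁷
Europa: (4.80 × 10²²) / (6.71 × 10⁸)³ = 1.589 × 10⁻⁴
Ratio (larger/smaller) = 453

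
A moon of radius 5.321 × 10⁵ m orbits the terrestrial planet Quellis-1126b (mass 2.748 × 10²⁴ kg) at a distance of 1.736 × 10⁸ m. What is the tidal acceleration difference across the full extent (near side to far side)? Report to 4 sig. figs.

Δa = 4GMr/d³
   = 4 × (6.674 × 10⁻¹¹) × (2.748 × 10²⁴) × (5.321 × 10⁵) / (1.736 × 10⁸)³
   = 7.461 × 10⁻⁵ m/s²

7.461 × 10⁻⁵ m/s²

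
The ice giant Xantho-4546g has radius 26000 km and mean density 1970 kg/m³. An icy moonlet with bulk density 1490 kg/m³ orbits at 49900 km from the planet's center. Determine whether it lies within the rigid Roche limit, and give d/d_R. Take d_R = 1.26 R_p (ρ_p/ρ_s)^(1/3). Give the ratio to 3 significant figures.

d_R = 1.26 × (26000 km) × (1970/1490)^(1/3) = 35960 km
d/d_R = (49900) / (35960) = 1.39
Since d/d_R > 1, the body is outside the Roche limit.

outside; d/d_R ≈ 1.39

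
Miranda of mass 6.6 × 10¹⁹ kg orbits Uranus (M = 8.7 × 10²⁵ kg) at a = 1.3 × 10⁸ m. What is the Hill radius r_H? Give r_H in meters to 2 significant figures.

r_H ≈ a (m/3M)^(1/3)
    = (1.3 × 10⁸) × (6.6 × 10¹⁹ / (3 × 8.7 × 10²⁵))^(1/3)
    = 8.2 × 10⁵ m

8.2 × 10⁵ m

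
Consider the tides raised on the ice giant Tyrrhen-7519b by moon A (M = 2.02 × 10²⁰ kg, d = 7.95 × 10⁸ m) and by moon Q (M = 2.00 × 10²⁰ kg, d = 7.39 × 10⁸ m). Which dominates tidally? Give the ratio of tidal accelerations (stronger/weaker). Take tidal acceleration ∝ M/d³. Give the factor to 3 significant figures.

Moon Q, by a factor of ≈ 1.23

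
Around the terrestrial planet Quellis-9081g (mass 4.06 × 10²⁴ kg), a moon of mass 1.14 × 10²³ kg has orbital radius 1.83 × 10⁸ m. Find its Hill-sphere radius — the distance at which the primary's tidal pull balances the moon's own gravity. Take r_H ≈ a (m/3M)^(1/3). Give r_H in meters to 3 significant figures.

r_H ≈ a (m/3M)^(1/3)
    = (1.83 × 10⁸) × (1.14 × 10²³ / (3 × 4.06 × 10²⁴))^(1/3)
    = 3.86 × 10⁷ m

3.86 × 10⁷ m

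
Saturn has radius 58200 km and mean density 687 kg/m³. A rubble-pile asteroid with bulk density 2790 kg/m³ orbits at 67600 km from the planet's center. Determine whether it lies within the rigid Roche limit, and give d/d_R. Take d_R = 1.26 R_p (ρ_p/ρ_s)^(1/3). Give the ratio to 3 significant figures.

outside; d/d_R ≈ 1.47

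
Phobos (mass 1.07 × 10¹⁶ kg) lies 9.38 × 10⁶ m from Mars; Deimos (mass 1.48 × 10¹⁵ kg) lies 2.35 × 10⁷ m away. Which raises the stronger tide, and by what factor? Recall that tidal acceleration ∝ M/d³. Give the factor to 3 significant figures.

Tidal stretch scales as M/d³; compute that for each body.
Phobos: (1.07 × 10¹⁶) / (9.38 × 10⁶)³ = 1.297 × 10⁻⁵
Deimos: (1.48 × 10¹⁵) / (2.35 × 10⁷)³ = 1.140 × 10⁻⁷
Ratio (larger/smaller) = 114

Phobos, by a factor of ≈ 114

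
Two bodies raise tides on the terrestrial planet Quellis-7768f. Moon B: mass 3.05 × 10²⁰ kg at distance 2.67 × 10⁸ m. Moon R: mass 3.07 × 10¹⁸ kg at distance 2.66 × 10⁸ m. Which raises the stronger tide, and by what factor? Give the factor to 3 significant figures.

Compare M/d³ for the two perturbers:
Moon B: (3.05 × 10²⁰) / (2.67 × 10⁸)³ = 1.602 × 10⁻⁵
Moon R: (3.07 × 10¹⁸) / (2.66 × 10⁸)³ = 1.631 × 10⁻⁷
Ratio (larger/smaller) = 98.2

Moon B, by a factor of ≈ 98.2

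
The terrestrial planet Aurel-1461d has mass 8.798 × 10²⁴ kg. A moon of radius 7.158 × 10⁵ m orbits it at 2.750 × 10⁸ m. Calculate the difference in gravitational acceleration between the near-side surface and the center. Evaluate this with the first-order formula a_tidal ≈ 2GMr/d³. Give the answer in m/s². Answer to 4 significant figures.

4.042 × 10⁻⁵ m/s²

Δg = 2GMr/d³
   = 2 × (6.674 × 10⁻¹¹) × (8.798 × 10²⁴) × (7.158 × 10⁵) / (2.750 × 10⁸)³
   = 4.042 × 10⁻⁵ m/s²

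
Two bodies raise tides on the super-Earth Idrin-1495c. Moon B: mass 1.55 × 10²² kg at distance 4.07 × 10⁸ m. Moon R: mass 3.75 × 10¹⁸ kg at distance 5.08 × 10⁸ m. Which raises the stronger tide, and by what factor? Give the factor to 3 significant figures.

Moon B, by a factor of ≈ 8040

Tidal acceleration ∝ M/d³, so compare M/d³ for each.
Moon B: (1.55 × 10²²) / (4.07 × 10⁸)³ = 2.299 × 10⁻⁴
Moon R: (3.75 × 10¹⁸) / (5.08 × 10⁸)³ = 2.860 × 10⁻⁸
Ratio (larger/smaller) = 8040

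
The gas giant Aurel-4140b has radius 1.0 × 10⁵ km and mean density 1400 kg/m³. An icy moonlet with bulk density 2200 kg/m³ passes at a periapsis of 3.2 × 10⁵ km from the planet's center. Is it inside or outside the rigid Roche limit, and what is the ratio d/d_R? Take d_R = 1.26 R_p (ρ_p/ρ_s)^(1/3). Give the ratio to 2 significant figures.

outside; d/d_R ≈ 3.0

d_R = 1.26 × (1.0 × 10⁵ km) × (1400/2200)^(1/3) = 1.084 × 10⁵ km
d/d_R = (3.2 × 10⁵) / (1.084 × 10⁵) = 3.0
Since d/d_R > 1, the body is outside the Roche limit.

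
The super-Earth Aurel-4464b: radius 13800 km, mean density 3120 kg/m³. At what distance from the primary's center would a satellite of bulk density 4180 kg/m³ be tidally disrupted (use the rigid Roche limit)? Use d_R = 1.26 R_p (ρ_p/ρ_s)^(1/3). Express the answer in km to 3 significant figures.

d_R = 1.26 × 13800 km × (3120/4180)^(1/3)
    = 15800 km

15800 km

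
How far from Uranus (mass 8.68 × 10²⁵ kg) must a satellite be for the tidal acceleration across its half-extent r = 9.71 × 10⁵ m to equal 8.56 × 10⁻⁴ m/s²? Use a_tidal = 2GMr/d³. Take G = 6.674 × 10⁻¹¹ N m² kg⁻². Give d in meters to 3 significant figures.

2GMr/d³ = a_tidal  ⇒  d = (2GMr / a_tidal)^(1/3)
d = (2 × 6.674×10⁻¹¹ × (8.68 × 10²⁵) × (9.71 × 10⁵) / (8.56 × 10⁻⁴))^(1/3)
  = 2.36 × 10⁸ m

2.36 × 10⁸ m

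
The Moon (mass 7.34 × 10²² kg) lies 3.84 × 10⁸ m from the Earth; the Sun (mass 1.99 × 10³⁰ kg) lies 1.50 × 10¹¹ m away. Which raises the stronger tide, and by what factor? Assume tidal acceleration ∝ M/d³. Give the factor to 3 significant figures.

Tidal stretch scales as M/d³; compute that for each body.
The Moon: (7.34 × 10²²) / (3.84 × 10⁸)³ = 1.296 × 10⁻³
The Sun: (1.99 × 10³⁰) / (1.50 × 10¹¹)³ = 5.896 × 10⁻⁴
Ratio (larger/smaller) = 2.20

The Moon, by a factor of ≈ 2.20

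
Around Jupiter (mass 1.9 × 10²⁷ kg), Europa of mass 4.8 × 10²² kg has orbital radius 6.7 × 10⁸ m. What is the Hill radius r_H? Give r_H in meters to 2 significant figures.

r_H ≈ a (m/3M)^(1/3)
    = (6.7 × 10⁸) × (4.8 × 10²² / (3 × 1.9 × 10²⁷))^(1/3)
    = 1.4 × 10⁷ m

1.4 × 10⁷ m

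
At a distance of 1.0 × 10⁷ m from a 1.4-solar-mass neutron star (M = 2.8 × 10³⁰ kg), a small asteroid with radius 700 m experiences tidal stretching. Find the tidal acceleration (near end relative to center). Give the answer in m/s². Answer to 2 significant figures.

Δa = 2GMr/d³
   = 2 × (6.674 × 10⁻¹¹) × (2.8 × 10³⁰) × (700) / (1.0 × 10⁷)³
   = 2.6 × 10² m/s²

2.6 × 10² m/s²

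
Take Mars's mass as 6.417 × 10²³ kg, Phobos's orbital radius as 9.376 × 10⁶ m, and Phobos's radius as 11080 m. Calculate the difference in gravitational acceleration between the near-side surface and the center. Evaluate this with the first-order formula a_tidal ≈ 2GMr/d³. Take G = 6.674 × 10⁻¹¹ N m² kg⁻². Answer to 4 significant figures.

Δa = 2GMr/d³
   = 2 × (6.674 × 10⁻¹¹) × (6.417 × 10²³) × (11080) / (9.376 × 10⁶)³
   = 1.151 × 10⁻³ m/s²

1.151 × 10⁻³ m/s²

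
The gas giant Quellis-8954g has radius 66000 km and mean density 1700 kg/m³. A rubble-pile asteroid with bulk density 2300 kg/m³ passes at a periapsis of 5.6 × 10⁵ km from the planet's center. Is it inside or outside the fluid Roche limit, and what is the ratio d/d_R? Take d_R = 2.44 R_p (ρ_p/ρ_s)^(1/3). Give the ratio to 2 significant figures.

outside; d/d_R ≈ 3.8

d_R = 2.44 × (66000 km) × (1700/2300)^(1/3) = 1.456 × 10⁵ km
d/d_R = (5.6 × 10⁵) / (1.456 × 10⁵) = 3.8
Since d/d_R > 1, the body is outside the Roche limit.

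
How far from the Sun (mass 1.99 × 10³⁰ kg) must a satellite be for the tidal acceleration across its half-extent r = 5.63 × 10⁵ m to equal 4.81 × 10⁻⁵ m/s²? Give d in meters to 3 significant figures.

1.46 × 10¹⁰ m

2GMr/d³ = a_tidal  ⇒  d = (2GMr / a_tidal)^(1/3)
d = (2 × 6.674×10⁻¹¹ × (1.99 × 10³⁰) × (5.63 × 10⁵) / (4.81 × 10⁻⁵))^(1/3)
  = 1.46 × 10¹⁰ m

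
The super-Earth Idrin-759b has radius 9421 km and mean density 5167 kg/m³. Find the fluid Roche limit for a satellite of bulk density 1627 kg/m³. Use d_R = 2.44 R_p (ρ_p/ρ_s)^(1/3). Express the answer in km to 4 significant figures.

33790 km

d_R = 2.44 × 9421 km × (5167/1627)^(1/3)
    = 33790 km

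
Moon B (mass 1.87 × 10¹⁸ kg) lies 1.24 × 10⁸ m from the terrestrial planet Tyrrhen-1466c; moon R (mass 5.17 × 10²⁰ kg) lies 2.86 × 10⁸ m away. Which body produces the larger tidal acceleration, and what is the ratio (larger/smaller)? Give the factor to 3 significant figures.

Tidal stretch scales as M/d³; compute that for each body.
Moon B: (1.87 × 10¹⁸) / (1.24 × 10⁸)³ = 9.808 × 10⁻⁷
Moon R: (5.17 × 10²⁰) / (2.86 × 10⁸)³ = 2.210 × 10⁻⁵
Ratio (larger/smaller) = 22.5

Moon R, by a factor of ≈ 22.5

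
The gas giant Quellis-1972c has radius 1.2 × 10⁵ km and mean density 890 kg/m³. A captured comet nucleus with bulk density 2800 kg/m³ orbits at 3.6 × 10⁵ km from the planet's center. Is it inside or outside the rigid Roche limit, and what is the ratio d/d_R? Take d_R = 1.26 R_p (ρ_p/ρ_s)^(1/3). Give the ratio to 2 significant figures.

outside; d/d_R ≈ 3.5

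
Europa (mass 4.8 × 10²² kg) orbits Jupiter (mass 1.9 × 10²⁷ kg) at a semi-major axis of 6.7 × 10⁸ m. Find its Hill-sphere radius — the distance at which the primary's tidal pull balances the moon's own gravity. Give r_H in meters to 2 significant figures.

1.4 × 10⁷ m

r_H ≈ a (m/3M)^(1/3)
    = (6.7 × 10⁸) × (4.8 × 10²² / (3 × 1.9 × 10²⁷))^(1/3)
    = 1.4 × 10⁷ m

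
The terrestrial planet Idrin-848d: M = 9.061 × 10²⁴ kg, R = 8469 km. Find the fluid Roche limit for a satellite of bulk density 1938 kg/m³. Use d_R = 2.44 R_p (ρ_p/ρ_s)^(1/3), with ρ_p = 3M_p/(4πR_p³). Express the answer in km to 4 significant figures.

25310 km

ρ_p = 3M_p/(4πR_p³) = 3 × (9.061 × 10²⁴) / (4π × (8.469 × 10⁶ m)³) = 3561 kg/m³
d_R = 2.44 × 8469 km × (3561/1938)^(1/3)
    = 25310 km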